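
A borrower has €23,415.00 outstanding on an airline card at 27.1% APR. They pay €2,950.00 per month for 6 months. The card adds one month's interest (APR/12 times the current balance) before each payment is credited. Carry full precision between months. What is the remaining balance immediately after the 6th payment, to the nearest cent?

Monthly rate r = 27.1%/12 = 2.25833% = 0.0225833.
Each month: B ← B·(1+r) − €2,950.00.
Month 1: interest €528.79; balance after payment €20,993.79.
Month 2: interest €474.11; balance after payment €18,517.90.
Month 3: interest €418.20; balance after payment €15,986.09.
Month 4: interest €361.02; balance after payment €13,397.11.
Month 5: interest €302.55; balance after payment €10,749.67.
Month 6: interest €242.76; balance after payment €8,042.43.

€8,042.43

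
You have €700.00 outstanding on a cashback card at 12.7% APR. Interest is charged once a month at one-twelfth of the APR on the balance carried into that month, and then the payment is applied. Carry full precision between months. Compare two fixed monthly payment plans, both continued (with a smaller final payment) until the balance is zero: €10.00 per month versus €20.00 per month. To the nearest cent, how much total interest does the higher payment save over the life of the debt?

€403.60

Monthly rate r = 12.7%/12 = 1.05833% = 0.0105833.
At €10.00/mo: n = ⌈−ln(1 − rB₀/P)/ln(1+r)⌉ = 129 payments (last €2.61); total interest = total paid − €700.00 = €582.61.
At €20.00/mo: 44 payments (last €19.01); total interest €179.01.
Interest saved = €582.61 − €179.01 = €403.60.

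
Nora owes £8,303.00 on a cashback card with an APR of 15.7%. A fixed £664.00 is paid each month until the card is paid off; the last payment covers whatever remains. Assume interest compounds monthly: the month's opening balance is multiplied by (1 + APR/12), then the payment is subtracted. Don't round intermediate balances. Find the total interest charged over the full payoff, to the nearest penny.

Monthly rate r = 15.7%/12 = 1.30833% = 0.0130833.
Payoff takes n = ⌈−ln(1 − rB₀/P)/ln(1+r)⌉ = ⌈13.744⌉ = 14 payments; the last is £494.74.
Total paid = 13·£664.00 + £494.74 = £9,126.74.
Total interest = total paid − principal = £9,126.74 − £8,303.00 = £823.74.

£823.74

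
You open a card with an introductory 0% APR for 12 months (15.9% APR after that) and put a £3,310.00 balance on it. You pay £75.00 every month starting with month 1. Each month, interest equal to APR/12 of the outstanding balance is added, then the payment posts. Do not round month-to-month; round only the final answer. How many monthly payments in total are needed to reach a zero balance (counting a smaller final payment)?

55 months

Promo months 1–12 at r₀ = 0%/12 = 0; months 13+ at r₁ = 15.9%/12 = 0.01325.
After month 12 (no interest yet): B = £3,310.00 − 12·£75.00 = £2,410.00.
Then at r₁ with £75.00/mo: n₂ = −ln(1 − r₁·B/P)/ln(1+r₁) ≈ 42.14 → 43 more payments.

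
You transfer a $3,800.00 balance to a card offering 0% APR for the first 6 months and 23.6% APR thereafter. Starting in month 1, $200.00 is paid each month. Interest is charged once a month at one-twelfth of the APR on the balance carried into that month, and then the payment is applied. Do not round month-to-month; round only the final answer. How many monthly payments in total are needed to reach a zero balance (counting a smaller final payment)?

Promo months 1–6 at r₀ = 0%/12 = 0; months 7+ at r₁ = 23.6%/12 = 0.0196667.
After month 6 (no interest yet): B = $3,800.00 − 6·$200.00 = $2,600.00.
Then at r₁ with $200.00/mo: n₂ = −ln(1 − r₁·B/P)/ln(1+r₁) ≈ 15.16 → 16 more payments.

22 months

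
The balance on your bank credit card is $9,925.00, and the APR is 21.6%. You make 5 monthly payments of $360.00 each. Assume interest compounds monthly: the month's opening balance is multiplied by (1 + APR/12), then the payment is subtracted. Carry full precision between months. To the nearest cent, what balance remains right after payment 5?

$8,985.01

Monthly rate r = 21.6%/12 = 1.8% = 0.018.
Each month: B ← B·(1+r) − $360.00.
Month 1: interest $178.65; balance after payment $9,743.65.
Month 2: interest $175.39; balance after payment $9,559.04.
Month 3: interest $172.06; balance after payment $9,371.10.
Month 4: interest $168.68; balance after payment $9,179.78.
Month 5: interest $165.24; balance after payment $8,985.01.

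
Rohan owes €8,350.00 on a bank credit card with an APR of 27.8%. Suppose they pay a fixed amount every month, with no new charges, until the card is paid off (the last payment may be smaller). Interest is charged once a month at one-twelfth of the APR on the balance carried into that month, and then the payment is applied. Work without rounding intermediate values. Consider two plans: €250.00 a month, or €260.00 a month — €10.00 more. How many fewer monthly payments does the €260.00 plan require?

5 fewer payments

Monthly rate r = 27.8%/12 = 2.31667% = 0.0231667.
At €250.00/mo: n = ⌈−ln(1 − rB₀/P)/ln(1+r)⌉ = 65 payments (last €223.34); total interest = total paid − €8,350.00 = €7,873.34.
At €260.00/mo: 60 payments (last €129.73); total interest €7,119.73.
Payments saved = 65 − 60 = 5.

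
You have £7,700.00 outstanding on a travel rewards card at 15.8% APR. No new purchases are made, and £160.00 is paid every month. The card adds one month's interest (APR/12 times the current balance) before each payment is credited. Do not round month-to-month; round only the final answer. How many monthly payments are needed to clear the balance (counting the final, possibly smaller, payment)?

Monthly rate r = 15.8%/12 = 1.31667% = 0.0131667.
Recurrence: B ← B·(1+r) − £160.00.
Month 1: interest £101.38; balance after payment £7,641.38.
Month 2: interest £100.61; balance after payment £7,581.99.
Closed form: n = −ln(1 − rB₀/P)/ln(1+r) = −ln(0.36635)/ln(1.01317) ≈ 76.766, so the balance reaches zero during payment 77.

77 months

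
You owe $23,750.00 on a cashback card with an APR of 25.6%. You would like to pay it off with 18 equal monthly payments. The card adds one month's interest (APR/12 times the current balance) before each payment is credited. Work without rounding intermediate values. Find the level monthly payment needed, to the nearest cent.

$1,602.81

Monthly rate r = 25.6%/12 = 2.13333% = 0.0213333.
Level-payment amortization: P = B₀·r / (1 − (1+r)^(−n)) = 23750.00·0.0213333 / (1 − 1.02133^(−18)).
Denominator 1 − (1+r)^(−18) = 0.316112151.
P = 506.667 / 0.316112151 ≈ 1602.81.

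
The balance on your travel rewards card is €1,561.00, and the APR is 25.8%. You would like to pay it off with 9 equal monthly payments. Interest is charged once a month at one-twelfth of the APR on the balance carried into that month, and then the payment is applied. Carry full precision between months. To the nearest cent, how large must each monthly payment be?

Monthly rate r = 25.8%/12 = 2.15% = 0.0215.
Level-payment amortization: P = B₀·r / (1 − (1+r)^(−n)) = 1561.00·0.0215 / (1 − 1.0215^(−9)).
Denominator 1 − (1+r)^(−9) = 0.174238442.
P = 33.5615 / 0.174238442 ≈ 192.62.

€192.62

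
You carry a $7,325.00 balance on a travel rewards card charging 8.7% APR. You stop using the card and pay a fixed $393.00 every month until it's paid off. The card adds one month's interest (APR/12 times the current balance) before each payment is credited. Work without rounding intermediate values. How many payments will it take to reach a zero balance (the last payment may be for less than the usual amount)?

21 months

Monthly rate r = 8.7%/12 = 0.725% = 0.00725.
Recurrence: B ← B·(1+r) − $393.00.
Month 1: interest $53.11; balance after payment $6,985.11.
Month 2: interest $50.64; balance after payment $6,642.75.
Closed form: n = −ln(1 − rB₀/P)/ln(1+r) = −ln(0.86487)/ln(1.00725) ≈ 20.097, so the balance reaches zero during payment 21.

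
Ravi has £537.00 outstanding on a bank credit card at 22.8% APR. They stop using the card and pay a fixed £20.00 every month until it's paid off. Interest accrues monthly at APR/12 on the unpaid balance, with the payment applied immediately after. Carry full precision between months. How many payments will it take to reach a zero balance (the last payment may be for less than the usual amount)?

38 payments

Monthly rate r = 22.8%/12 = 1.9% = 0.019.
Recurrence: B ← B·(1+r) − £20.00.
Month 1: interest £10.20; balance after payment £527.20.
Month 2: interest £10.02; balance after payment £517.22.
Closed form: n = −ln(1 − rB₀/P)/ln(1+r) = −ln(0.48985)/ln(1.019) ≈ 37.917, so the balance reaches zero during payment 38.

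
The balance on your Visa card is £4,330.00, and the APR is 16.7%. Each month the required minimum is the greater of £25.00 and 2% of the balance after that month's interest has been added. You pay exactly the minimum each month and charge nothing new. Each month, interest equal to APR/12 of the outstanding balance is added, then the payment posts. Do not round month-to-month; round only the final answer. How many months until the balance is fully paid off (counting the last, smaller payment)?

Monthly rate r = 16.7%/12 = 1.39167% = 0.0139167.
While 2% of the post-interest balance exceeds £25.00, each month B ← (B·(1+r))·(1 − 0.02), i.e. B shrinks by the factor (1+r)·0.98 = 0.99364.
This holds for months 1–197. Entering month 198 the balance is £1,231.60; 2% of the post-interest balance is now below £25.00, so the flat £25.00 minimum applies from here.
From month 198 a fixed £25.00 at rate r clears £1,231.60 in 84 more payments. Total: 197 + 84 = 281 months.

281 months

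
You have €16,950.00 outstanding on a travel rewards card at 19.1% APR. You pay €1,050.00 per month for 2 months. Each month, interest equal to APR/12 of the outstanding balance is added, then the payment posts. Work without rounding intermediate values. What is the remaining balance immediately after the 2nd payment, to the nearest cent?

Monthly rate r = 19.1%/12 = 1.59167% = 0.0159167.
Each month: B ← B·(1+r) − €1,050.00.
Month 1: interest €269.79; balance after payment €16,169.79.
Month 2: interest €257.37; balance after payment €15,377.16.

€15,377.16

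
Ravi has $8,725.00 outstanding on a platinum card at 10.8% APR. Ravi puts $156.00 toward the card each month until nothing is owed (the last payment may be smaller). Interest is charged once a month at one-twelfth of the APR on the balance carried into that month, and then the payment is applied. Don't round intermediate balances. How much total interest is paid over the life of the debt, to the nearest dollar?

Monthly rate r = 10.8%/12 = 0.9% = 0.009.
Payoff takes n = ⌈−ln(1 − rB₀/P)/ln(1+r)⌉ = ⌈78.116⌉ = 79 payments; the last is $18.19.
Total paid = 78·$156.00 + $18.19 = $12,186.19.
Total interest = total paid − principal = $12,186.19 − $8,725.00 = $3,461.19.

$3,461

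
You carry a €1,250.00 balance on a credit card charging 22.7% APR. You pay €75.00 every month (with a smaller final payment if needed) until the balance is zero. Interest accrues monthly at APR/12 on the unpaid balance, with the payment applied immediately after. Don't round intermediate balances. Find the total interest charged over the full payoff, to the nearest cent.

Monthly rate r = 22.7%/12 = 1.89167% = 0.0189167.
Payoff takes n = ⌈−ln(1 − rB₀/P)/ln(1+r)⌉ = ⌈20.210⌉ = 21 payments; the last is €15.90.
Total paid = 20·€75.00 + €15.90 = €1,515.90.
Total interest = total paid − principal = €1,515.90 − €1,250.00 = €265.90.

€265.90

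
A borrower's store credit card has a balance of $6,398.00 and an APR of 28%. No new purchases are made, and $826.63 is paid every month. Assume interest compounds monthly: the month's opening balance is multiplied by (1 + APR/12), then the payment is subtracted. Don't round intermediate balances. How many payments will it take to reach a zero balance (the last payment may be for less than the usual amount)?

Monthly rate r = 28%/12 = 2.33333% = 0.0233333.
Recurrence: B ← B·(1+r) − $826.63.
Month 1: interest $149.29; balance after payment $5,720.66.
Month 2: interest $133.48; balance after payment $5,027.51.
Closed form: n = −ln(1 − rB₀/P)/ln(1+r) = −ln(0.8194)/ln(1.02333) ≈ 8.635, so the balance reaches zero during payment 9.

9 payments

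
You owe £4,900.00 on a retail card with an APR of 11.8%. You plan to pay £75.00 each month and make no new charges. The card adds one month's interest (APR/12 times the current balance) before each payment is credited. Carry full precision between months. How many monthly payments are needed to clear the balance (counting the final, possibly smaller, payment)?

Monthly rate r = 11.8%/12 = 0.983333% = 0.00983333.
Recurrence: B ← B·(1+r) − £75.00.
Month 1: interest £48.18; balance after payment £4,873.18.
Month 2: interest £47.92; balance after payment £4,846.10.
Closed form: n = −ln(1 − rB₀/P)/ln(1+r) = −ln(0.35756)/ln(1.00983) ≈ 105.103, so the balance reaches zero during payment 106.

106 months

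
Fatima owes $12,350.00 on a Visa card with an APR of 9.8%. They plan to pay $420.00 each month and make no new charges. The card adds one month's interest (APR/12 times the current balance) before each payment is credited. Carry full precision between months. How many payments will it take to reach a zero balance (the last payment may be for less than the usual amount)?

Monthly rate r = 9.8%/12 = 0.816667% = 0.00816667.
Recurrence: B ← B·(1+r) − $420.00.
Month 1: interest $100.86; balance after payment $12,030.86.
Month 2: interest $98.25; balance after payment $11,709.11.
Closed form: n = −ln(1 − rB₀/P)/ln(1+r) = −ln(0.75986)/ln(1.00817) ≈ 33.764, so the balance reaches zero during payment 34.

34 months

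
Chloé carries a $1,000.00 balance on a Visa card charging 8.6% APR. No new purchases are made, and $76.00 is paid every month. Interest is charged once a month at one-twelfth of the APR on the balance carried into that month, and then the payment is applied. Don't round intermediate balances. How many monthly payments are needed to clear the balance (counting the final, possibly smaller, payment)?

Monthly rate r = 8.6%/12 = 0.716667% = 0.00716667.
Recurrence: B ← B·(1+r) − $76.00.
Month 1: interest $7.17; balance after payment $931.17.
Month 2: interest $6.67; balance after payment $861.84.
Closed form: n = −ln(1 − rB₀/P)/ln(1+r) = −ln(0.9057)/ln(1.00717) ≈ 13.870, so the balance reaches zero during payment 14.

14 payments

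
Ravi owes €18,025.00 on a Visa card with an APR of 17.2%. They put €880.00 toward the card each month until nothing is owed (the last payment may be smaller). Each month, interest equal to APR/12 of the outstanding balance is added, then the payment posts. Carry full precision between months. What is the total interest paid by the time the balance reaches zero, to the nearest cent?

Monthly rate r = 17.2%/12 = 1.43333% = 0.0143333.
Payoff takes n = ⌈−ln(1 − rB₀/P)/ln(1+r)⌉ = ⌈24.422⌉ = 25 payments; the last is €372.54.
Total paid = 24·€880.00 + €372.54 = €21,492.54.
Total interest = total paid − principal = €21,492.54 − €18,025.00 = €3,467.54.

€3,467.54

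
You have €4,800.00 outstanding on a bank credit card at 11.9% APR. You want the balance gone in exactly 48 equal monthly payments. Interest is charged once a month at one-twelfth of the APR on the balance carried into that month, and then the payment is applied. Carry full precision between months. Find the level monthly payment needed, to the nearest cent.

Monthly rate r = 11.9%/12 = 0.991667% = 0.00991667.
Level-payment amortization: P = B₀·r / (1 − (1+r)^(−n)) = 4800.00·0.00991667 / (1 − 1.00992^(−48)).
Denominator 1 − (1+r)^(−48) = 0.377278146.
P = 47.6 / 0.377278146 ≈ 126.17.

€126.17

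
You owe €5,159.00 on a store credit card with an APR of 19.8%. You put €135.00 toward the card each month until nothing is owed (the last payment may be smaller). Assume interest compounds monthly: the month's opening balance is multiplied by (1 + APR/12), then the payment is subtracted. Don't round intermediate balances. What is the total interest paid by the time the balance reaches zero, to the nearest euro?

€3,055

Monthly rate r = 19.8%/12 = 1.65% = 0.0165.
Payoff takes n = ⌈−ln(1 − rB₀/P)/ln(1+r)⌉ = ⌈60.843⌉ = 61 payments; the last is €114.01.
Total paid = 60·€135.00 + €114.01 = €8,214.01.
Total interest = total paid − principal = €8,214.01 − €5,159.00 = €3,055.01.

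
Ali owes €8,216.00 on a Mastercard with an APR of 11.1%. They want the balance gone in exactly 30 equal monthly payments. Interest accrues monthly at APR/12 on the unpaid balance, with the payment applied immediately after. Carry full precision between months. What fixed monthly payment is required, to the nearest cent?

€314.88

Monthly rate r = 11.1%/12 = 0.925% = 0.00925.
Level-payment amortization: P = B₀·r / (1 − (1+r)^(−n)) = 8216.00·0.00925 / (1 − 1.00925^(−30)).
Denominator 1 − (1+r)^(−30) = 0.241357345.
P = 75.998 / 0.241357345 ≈ 314.88.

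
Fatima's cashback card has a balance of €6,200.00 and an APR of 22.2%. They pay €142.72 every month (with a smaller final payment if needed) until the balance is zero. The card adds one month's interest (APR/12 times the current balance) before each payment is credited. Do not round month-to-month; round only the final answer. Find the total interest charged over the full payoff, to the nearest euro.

€6,475

Monthly rate r = 22.2%/12 = 1.85% = 0.0185.
Payoff takes n = ⌈−ln(1 − rB₀/P)/ln(1+r)⌉ = ⌈88.810⌉ = 89 payments; the last is €115.76.
Total paid = 88·€142.72 + €115.76 = €12,675.12.
Total interest = total paid − principal = €12,675.12 − €6,200.00 = €6,475.12.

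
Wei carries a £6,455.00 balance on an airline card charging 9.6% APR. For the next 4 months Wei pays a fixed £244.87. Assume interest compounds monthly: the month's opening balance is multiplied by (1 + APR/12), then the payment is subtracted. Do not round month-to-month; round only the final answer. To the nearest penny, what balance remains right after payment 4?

Monthly rate r = 9.6%/12 = 0.8% = 0.008.
Each month: B ← B·(1+r) − £244.87.
Month 1: interest £51.64; balance after payment £6,261.77.
Month 2: interest £50.09; balance after payment £6,066.99.
Month 3: interest £48.54; balance after payment £5,870.66.
Month 4: interest £46.97; balance after payment £5,672.76.

£5,672.76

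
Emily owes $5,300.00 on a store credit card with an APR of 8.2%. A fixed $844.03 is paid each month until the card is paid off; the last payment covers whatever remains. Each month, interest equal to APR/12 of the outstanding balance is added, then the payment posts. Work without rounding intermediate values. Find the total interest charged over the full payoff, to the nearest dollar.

Monthly rate r = 8.2%/12 = 0.683333% = 0.00683333.
Payoff takes n = ⌈−ln(1 − rB₀/P)/ln(1+r)⌉ = ⌈6.440⌉ = 7 payments; the last is $372.09.
Total paid = 6·$844.03 + $372.09 = $5,436.27.
Total interest = total paid − principal = $5,436.27 − $5,300.00 = $136.27.

$136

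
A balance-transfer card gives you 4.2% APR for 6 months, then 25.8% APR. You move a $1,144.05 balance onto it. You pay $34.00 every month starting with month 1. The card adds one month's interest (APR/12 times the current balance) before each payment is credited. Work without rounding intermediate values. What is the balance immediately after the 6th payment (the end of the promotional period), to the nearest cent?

Promo months 1–6 at r₀ = 4.2%/12 = 0.0035; months 7+ at r₁ = 25.8%/12 = 0.0215.
After month 6: iterate B ← B·(1+r₀) − $34.00 for 6 months → $962.49.

$962.49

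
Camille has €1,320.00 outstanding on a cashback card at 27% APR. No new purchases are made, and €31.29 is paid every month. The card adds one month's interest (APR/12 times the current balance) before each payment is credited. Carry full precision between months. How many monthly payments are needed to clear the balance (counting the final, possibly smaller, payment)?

134 months

Monthly rate r = 27%/12 = 2.25% = 0.0225.
Recurrence: B ← B·(1+r) − €31.29.
Month 1: interest €29.70; balance after payment €1,318.41.
Month 2: interest €29.66; balance after payment €1,316.78.
Closed form: n = −ln(1 − rB₀/P)/ln(1+r) = −ln(0.050815)/ln(1.0225) ≈ 133.909, so the balance reaches zero during payment 134.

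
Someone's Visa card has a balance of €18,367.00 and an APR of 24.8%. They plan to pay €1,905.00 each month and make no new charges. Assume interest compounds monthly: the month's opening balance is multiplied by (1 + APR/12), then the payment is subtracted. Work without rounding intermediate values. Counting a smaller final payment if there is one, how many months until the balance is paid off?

Monthly rate r = 24.8%/12 = 2.06667% = 0.0206667.
Recurrence: B ← B·(1+r) − €1,905.00.
Month 1: interest €379.58; balance after payment €16,841.58.
Month 2: interest €348.06; balance after payment €15,284.64.
Closed form: n = −ln(1 − rB₀/P)/ln(1+r) = −ln(0.80074)/ln(1.02067) ≈ 10.863, so the balance reaches zero during payment 11.

11 months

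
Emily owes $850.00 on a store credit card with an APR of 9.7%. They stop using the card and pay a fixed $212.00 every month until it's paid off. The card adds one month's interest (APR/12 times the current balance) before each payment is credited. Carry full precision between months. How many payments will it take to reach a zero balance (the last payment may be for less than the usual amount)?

Monthly rate r = 9.7%/12 = 0.808333% = 0.00808333.
Recurrence: B ← B·(1+r) − $212.00.
Month 1: interest $6.87; balance after payment $644.87.
Month 2: interest $5.21; balance after payment $438.08.
Month 3: interest $3.54; balance after payment $229.62.
Month 4: interest $1.86; balance after payment $19.48.
Month 5: interest $0.16; balance after payment $0.00.

5 months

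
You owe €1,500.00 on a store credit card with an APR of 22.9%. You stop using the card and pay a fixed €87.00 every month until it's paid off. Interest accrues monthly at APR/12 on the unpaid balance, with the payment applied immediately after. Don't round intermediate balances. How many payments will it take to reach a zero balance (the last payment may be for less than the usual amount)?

22 months

Monthly rate r = 22.9%/12 = 1.90833% = 0.0190833.
Recurrence: B ← B·(1+r) − €87.00.
Month 1: interest €28.62; balance after payment €1,441.62.
Month 2: interest €27.51; balance after payment €1,382.14.
Closed form: n = −ln(1 − rB₀/P)/ln(1+r) = −ln(0.67098)/ln(1.01908) ≈ 21.108, so the balance reaches zero during payment 22.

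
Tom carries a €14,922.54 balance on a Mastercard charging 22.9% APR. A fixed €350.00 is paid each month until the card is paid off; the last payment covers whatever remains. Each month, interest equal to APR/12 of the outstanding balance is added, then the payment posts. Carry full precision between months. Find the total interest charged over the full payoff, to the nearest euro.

€16,184

Monthly rate r = 22.9%/12 = 1.90833% = 0.0190833.
Payoff takes n = ⌈−ln(1 − rB₀/P)/ln(1+r)⌉ = ⌈88.874⌉ = 89 payments; the last is €306.43.
Total paid = 88·€350.00 + €306.43 = €31,106.43.
Total interest = total paid − principal = €31,106.43 − €14,922.54 = €16,183.89.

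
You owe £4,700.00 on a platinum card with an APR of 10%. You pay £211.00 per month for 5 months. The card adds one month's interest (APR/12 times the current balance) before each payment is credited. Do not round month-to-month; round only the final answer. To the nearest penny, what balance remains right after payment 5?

£3,826.39

Monthly rate r = 10%/12 = 0.833333% = 0.00833333.
Each month: B ← B·(1+r) − £211.00.
Month 1: interest £39.17; balance after payment £4,528.17.
Month 2: interest £37.73; balance after payment £4,354.90.
Month 3: interest £36.29; balance after payment £4,180.19.
Month 4: interest £34.83; balance after payment £4,004.03.
Month 5: interest £33.37; balance after payment £3,826.39.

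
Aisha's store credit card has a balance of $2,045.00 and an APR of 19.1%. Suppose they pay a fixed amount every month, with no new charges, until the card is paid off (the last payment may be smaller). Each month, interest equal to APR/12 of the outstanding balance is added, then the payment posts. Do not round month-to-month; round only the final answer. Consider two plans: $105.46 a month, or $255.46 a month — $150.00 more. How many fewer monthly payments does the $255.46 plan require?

Monthly rate r = 19.1%/12 = 1.59167% = 0.0159167.
At $105.46/mo: n = ⌈−ln(1 − rB₀/P)/ln(1+r)⌉ = 24 payments (last $39.60); total interest = total paid − $2,045.00 = $420.18.
At $255.46/mo: 9 payments (last $161.68); total interest $160.36.
Payments saved = 24 − 9 = 15.

15 fewer payments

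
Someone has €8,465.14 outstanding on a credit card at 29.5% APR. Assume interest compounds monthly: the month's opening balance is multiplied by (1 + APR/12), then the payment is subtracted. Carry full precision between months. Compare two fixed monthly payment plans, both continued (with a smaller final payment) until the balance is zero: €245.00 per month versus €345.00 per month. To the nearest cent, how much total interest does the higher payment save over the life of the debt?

Monthly rate r = 29.5%/12 = 2.45833% = 0.0245833.
At €245.00/mo: n = ⌈−ln(1 − rB₀/P)/ln(1+r)⌉ = 78 payments (last €232.77); total interest = total paid − €8,465.14 = €10,632.63.
At €345.00/mo: 39 payments (last €20.61); total interest €4,665.47.
Interest saved = €10,632.63 − €4,665.47 = €5,967.16.

€5,967.16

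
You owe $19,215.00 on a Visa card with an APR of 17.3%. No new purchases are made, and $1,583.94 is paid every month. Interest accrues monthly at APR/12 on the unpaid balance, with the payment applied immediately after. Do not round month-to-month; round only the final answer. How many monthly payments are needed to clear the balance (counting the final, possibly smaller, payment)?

Monthly rate r = 17.3%/12 = 1.44167% = 0.0144167.
Recurrence: B ← B·(1+r) − $1,583.94.
Month 1: interest $277.02; balance after payment $17,908.08.
Month 2: interest $258.17; balance after payment $16,582.31.
Closed form: n = −ln(1 − rB₀/P)/ln(1+r) = −ln(0.82511)/ln(1.01442) ≈ 13.430, so the balance reaches zero during payment 14.

14 payments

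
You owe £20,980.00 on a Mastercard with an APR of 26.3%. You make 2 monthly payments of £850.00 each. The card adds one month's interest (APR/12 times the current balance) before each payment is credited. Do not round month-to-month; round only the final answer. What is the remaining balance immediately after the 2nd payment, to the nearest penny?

£20,191.07

Monthly rate r = 26.3%/12 = 2.19167% = 0.0219167.
Each month: B ← B·(1+r) − £850.00.
Month 1: interest £459.81; balance after payment £20,589.81.
Month 2: interest £451.26; balance after payment £20,191.07.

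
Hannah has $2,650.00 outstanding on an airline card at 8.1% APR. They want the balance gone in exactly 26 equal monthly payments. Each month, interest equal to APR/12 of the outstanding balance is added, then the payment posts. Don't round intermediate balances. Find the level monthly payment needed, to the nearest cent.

$111.47

Monthly rate r = 8.1%/12 = 0.675% = 0.00675.
Level-payment amortization: P = B₀·r / (1 − (1+r)^(−n)) = 2650.00·0.00675 / (1 − 1.00675^(−26)).
Denominator 1 − (1+r)^(−26) = 0.16046771.
P = 17.8875 / 0.16046771 ≈ 111.47.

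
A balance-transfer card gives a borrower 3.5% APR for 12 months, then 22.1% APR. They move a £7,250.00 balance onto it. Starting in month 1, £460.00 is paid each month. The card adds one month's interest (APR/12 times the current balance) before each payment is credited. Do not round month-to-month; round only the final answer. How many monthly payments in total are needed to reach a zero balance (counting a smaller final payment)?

Promo months 1–12 at r₀ = 3.5%/12 = 0.00291667; months 13+ at r₁ = 22.1%/12 = 0.0184167.
After month 12: iterate B ← B·(1+r₀) − £460.00 for 12 months → £1,898.44.
Then at r₁ with £460.00/mo: n₂ = −ln(1 − r₁·B/P)/ln(1+r₁) ≈ 4.33 → 5 more payments.

17 months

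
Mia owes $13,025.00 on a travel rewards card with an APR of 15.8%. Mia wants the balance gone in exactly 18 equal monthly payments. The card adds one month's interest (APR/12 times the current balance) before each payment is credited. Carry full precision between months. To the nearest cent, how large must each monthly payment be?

Monthly rate r = 15.8%/12 = 1.31667% = 0.0131667.
Level-payment amortization: P = B₀·r / (1 − (1+r)^(−n)) = 13025.00·0.0131667 / (1 − 1.01317^(−18)).
Denominator 1 − (1+r)^(−18) = 0.209787444.
P = 171.496 / 0.209787444 ≈ 817.47.

$817.47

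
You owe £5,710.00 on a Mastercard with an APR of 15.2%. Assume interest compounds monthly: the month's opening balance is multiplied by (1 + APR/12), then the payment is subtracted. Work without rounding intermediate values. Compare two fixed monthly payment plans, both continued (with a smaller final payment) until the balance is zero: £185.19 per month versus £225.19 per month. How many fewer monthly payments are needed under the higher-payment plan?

9 fewer payments

Monthly rate r = 15.2%/12 = 1.26667% = 0.0126667.
At £185.19/mo: n = ⌈−ln(1 − rB₀/P)/ln(1+r)⌉ = 40 payments (last £63.63); total interest = total paid − £5,710.00 = £1,576.04.
At £225.19/mo: 31 payments (last £175.33); total interest £1,221.03.
Payments saved = 40 − 31 = 9.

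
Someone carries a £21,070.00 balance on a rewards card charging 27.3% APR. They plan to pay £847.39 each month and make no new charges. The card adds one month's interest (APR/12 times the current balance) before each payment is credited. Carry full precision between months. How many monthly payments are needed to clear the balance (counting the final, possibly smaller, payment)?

38 payments

Monthly rate r = 27.3%/12 = 2.275% = 0.02275.
Recurrence: B ← B·(1+r) − £847.39.
Month 1: interest £479.34; balance after payment £20,701.95.
Month 2: interest £470.97; balance after payment £20,325.53.
Closed form: n = −ln(1 − rB₀/P)/ln(1+r) = −ln(0.43433)/ln(1.02275) ≈ 37.073, so the balance reaches zero during payment 38.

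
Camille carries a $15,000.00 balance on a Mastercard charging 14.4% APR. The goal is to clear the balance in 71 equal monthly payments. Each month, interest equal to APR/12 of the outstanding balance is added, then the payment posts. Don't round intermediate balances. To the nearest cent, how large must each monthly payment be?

Monthly rate r = 14.4%/12 = 1.2% = 0.012.
Level-payment amortization: P = B₀·r / (1 − (1+r)^(−n)) = 15000.00·0.012 / (1 − 1.012^(−71)).
Denominator 1 − (1+r)^(−71) = 0.571270258.
P = 180 / 0.571270258 ≈ 315.09.

$315.09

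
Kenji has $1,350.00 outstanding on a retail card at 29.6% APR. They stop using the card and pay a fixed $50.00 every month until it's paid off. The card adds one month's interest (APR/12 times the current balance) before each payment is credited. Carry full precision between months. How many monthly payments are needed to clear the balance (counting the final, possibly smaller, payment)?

Monthly rate r = 29.6%/12 = 2.46667% = 0.0246667.
Recurrence: B ← B·(1+r) − $50.00.
Month 1: interest $33.30; balance after payment $1,333.30.
Month 2: interest $32.89; balance after payment $1,316.19.
Closed form: n = −ln(1 − rB₀/P)/ln(1+r) = −ln(0.334)/ln(1.02467) ≈ 45.003, so the balance reaches zero during payment 46.

46 payments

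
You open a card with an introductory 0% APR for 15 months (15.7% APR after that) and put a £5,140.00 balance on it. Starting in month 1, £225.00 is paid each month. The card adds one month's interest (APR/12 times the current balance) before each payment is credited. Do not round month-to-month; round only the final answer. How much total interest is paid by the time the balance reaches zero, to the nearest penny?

£109.77

Promo months 1–15 at r₀ = 0%/12 = 0; months 16+ at r₁ = 15.7%/12 = 0.0130833.
After month 15 (no interest yet): B = £5,140.00 − 15·£225.00 = £1,765.00.
Then at r₁ with £225.00/mo: n₂ = −ln(1 − r₁·B/P)/ln(1+r₁) ≈ 8.33 → 9 more payments.
Total paid = 23·£225.00 + £74.77 = £5,249.77; interest = £5,249.77 − £5,140.00 = £109.77.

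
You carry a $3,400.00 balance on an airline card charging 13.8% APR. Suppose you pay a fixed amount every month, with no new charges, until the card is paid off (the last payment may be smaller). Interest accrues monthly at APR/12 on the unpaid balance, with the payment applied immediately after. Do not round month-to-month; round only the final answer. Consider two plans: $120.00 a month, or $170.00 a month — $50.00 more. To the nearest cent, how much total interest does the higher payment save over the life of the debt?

Monthly rate r = 13.8%/12 = 1.15% = 0.0115.
At $120.00/mo: n = ⌈−ln(1 − rB₀/P)/ln(1+r)⌉ = 35 payments (last $57.99); total interest = total paid − $3,400.00 = $737.99.
At $170.00/mo: 23 payments (last $145.95); total interest $485.95.
Interest saved = $737.99 − $485.95 = $252.04.

$252.04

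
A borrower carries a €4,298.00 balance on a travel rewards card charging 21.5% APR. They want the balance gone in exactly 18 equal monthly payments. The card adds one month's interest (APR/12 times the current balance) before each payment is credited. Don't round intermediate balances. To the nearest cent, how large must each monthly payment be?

€281.46

Monthly rate r = 21.5%/12 = 1.79167% = 0.0179167.
Level-payment amortization: P = B₀·r / (1 − (1+r)^(−n)) = 4298.00·0.0179167 / (1 − 1.01792^(−18)).
Denominator 1 − (1+r)^(−18) = 0.273593126.
P = 77.0058 / 0.273593126 ≈ 281.46.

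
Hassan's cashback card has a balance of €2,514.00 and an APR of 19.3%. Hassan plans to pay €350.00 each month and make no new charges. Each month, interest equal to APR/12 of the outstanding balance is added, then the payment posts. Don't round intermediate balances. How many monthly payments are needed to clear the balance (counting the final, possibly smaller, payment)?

8 months

Monthly rate r = 19.3%/12 = 1.60833% = 0.0160833.
Recurrence: B ← B·(1+r) − €350.00.
Month 1: interest €40.43; balance after payment €2,204.43.
Month 2: interest €35.45; balance after payment €1,889.89.
Closed form: n = −ln(1 − rB₀/P)/ln(1+r) = −ln(0.88448)/ln(1.01608) ≈ 7.694, so the balance reaches zero during payment 8.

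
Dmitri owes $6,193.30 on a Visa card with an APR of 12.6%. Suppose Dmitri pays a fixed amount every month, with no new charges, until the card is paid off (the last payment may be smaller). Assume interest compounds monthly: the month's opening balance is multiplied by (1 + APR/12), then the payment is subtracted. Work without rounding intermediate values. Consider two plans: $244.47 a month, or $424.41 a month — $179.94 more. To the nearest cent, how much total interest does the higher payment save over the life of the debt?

$480.27

Monthly rate r = 12.6%/12 = 1.05% = 0.0105.
At $244.47/mo: n = ⌈−ln(1 − rB₀/P)/ln(1+r)⌉ = 30 payments (last $148.63); total interest = total paid − $6,193.30 = $1,044.96.
At $424.41/mo: 16 payments (last $391.84); total interest $564.69.
Interest saved = $1,044.96 − $564.69 = $480.27.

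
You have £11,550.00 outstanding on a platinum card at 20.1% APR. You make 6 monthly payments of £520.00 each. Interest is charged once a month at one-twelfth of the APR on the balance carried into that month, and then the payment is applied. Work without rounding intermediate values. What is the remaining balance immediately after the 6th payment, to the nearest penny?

£9,506.88

Monthly rate r = 20.1%/12 = 1.675% = 0.01675.
Each month: B ← B·(1+r) − £520.00.
Month 1: interest £193.46; balance after payment £11,223.46.
Month 2: interest £187.99; balance after payment £10,891.46.
Month 3: interest £182.43; balance after payment £10,553.89.
Month 4: interest £176.78; balance after payment £10,210.66.
Month 5: interest £171.03; balance after payment £9,861.69.
Month 6: interest £165.18; balance after payment £9,506.88.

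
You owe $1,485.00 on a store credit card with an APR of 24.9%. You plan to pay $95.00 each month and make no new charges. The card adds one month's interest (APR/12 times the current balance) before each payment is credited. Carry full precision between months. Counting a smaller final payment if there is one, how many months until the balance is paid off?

20 payments

Monthly rate r = 24.9%/12 = 2.075% = 0.02075.
Recurrence: B ← B·(1+r) − $95.00.
Month 1: interest $30.81; balance after payment $1,420.81.
Month 2: interest $29.48; balance after payment $1,355.30.
Closed form: n = −ln(1 − rB₀/P)/ln(1+r) = −ln(0.67564)/ln(1.02075) ≈ 19.091, so the balance reaches zero during payment 20.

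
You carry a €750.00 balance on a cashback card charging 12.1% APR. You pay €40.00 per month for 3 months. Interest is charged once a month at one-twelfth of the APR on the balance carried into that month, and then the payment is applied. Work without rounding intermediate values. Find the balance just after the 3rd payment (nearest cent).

€651.70

Monthly rate r = 12.1%/12 = 1.00833% = 0.0100833.
Each month: B ← B·(1+r) − €40.00.
Month 1: interest €7.56; balance after payment €717.56.
Month 2: interest €7.24; balance after payment €684.80.
Month 3: interest €6.91; balance after payment €651.70.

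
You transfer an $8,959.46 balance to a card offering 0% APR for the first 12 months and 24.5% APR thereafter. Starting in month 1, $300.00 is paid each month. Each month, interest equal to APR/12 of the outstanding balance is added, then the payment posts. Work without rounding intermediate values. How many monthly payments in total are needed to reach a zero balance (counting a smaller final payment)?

Promo months 1–12 at r₀ = 0%/12 = 0; months 13+ at r₁ = 24.5%/12 = 0.0204167.
After month 12 (no interest yet): B = $8,959.46 − 12·$300.00 = $5,359.46.
Then at r₁ with $300.00/mo: n₂ = −ln(1 − r₁·B/P)/ln(1+r₁) ≈ 22.45 → 23 more payments.

35 payments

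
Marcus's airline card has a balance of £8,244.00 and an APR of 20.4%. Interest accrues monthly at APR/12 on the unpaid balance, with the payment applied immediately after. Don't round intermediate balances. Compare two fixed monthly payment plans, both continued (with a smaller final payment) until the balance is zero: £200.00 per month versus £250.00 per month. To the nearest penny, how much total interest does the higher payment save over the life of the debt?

Monthly rate r = 20.4%/12 = 1.7% = 0.017.
At £200.00/mo: n = ⌈−ln(1 − rB₀/P)/ln(1+r)⌉ = 72 payments (last £114.16); total interest = total paid − £8,244.00 = £6,070.16.
At £250.00/mo: 49 payments (last £195.90); total interest £3,951.90.
Interest saved = £6,070.16 − £3,951.90 = £2,118.26.

£2,118.26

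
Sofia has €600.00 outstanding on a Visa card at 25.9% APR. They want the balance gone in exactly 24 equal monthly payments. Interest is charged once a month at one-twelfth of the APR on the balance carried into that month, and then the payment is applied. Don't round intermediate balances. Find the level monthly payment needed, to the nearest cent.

€32.29

Monthly rate r = 25.9%/12 = 2.15833% = 0.0215833.
Level-payment amortization: P = B₀·r / (1 − (1+r)^(−n)) = 600.00·0.0215833 / (1 − 1.02158^(−24)).
Denominator 1 − (1+r)^(−24) = 0.400997239.
P = 12.95 / 0.400997239 ≈ 32.29.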